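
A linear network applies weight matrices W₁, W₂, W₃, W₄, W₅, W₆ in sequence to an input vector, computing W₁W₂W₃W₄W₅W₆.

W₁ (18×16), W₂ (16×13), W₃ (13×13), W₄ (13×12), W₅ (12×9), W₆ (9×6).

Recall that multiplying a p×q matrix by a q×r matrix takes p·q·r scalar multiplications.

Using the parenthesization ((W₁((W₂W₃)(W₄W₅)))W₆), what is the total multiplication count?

(W₂W₃): 16×13 by 13×13 → 16×13, cost 16·13·13 = 2704
(W₄W₅): 13×12 by 12×9 → 13×9, cost 13·12·9 = 1404
((W₂W₃)(W₄W₅)): 16×13 by 13×9 → 16×9, cost 16·13·9 = 1872; cumulative 5980
(W₁((W₂W₃)(W₄W₅))): 18×16 by 16×9 → 18×9, cost 18·16·9 = 2592; cumulative 8572
((W₁((W₂W₃)(W₄W₅)))W₆): 18×9 by 9×6 → 18×6, cost 18·9·6 = 972; cumulative 9544
Total: 9544 scalar multiplications.

9544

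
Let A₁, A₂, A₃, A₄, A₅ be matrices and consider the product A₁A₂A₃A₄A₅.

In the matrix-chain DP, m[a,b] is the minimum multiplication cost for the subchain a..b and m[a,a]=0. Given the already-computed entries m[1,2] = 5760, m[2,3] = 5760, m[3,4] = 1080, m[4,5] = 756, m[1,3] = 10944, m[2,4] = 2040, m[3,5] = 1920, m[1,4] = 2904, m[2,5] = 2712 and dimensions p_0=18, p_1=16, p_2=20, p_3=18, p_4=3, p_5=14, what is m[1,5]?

3660

m[1,5] = min over k∈[1,4] of m[1,k]+m[k+1,5]+p_{0}·p_k·p_{5}.
k=1: 0 + 2712 + 18·16·14 = 6744; k=2: 5760 + 1920 + 18·20·14 = 12720; k=3: 10944 + 756 + 18·18·14 = 16236; k=4: 2904 + 0 + 18·3·14 = 3660.
Minimum: 3660 at k=4.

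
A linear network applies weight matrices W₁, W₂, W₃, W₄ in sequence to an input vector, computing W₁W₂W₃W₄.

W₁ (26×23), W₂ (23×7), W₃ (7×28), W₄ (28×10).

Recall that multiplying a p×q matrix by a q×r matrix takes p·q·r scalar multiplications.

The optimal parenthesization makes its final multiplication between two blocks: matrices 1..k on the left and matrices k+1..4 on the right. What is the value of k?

2

Adjacent pairs: W₁W₂ = 26·23·7 = 4186; W₂W₃ = 23·7·28 = 4508; W₃W₄ = 7·28·10 = 1960.
Length 3: W₁..W₃: k=1: 0+4508+26·23·28=21252; k=2: 4186+0+26·7·28=9282 → min 9282 | W₂..W₄: k=2: 0+1960+23·7·10=3570; k=3: 4508+0+23·28·10=10948 → min 3570.
Top-level splits: k=1: (W₁..W₁)·(W₂..W₄) → 0+3570+26·23·10 = 9550; k=2: (W₁..W₂)·(W₃..W₄) → 4186+1960+26·7·10 = 7966; k=3: (W₁..W₃)·(W₄..W₄) → 9282+0+26·28·10 = 16562.
Best split is after W₂, i.e. k = 2.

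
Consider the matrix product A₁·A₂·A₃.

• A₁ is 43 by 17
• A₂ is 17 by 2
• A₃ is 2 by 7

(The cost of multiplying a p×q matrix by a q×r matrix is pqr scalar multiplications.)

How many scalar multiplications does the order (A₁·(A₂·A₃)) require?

(A₂·A₃): 17×2 by 2×7 → 17×7, cost 17·2·7 = 238
(A₁·(A₂·A₃)): 43×17 by 17×7 → 43×7, cost 43·17·7 = 5117; cumulative 5355
Total: 5355 scalar multiplications.

5355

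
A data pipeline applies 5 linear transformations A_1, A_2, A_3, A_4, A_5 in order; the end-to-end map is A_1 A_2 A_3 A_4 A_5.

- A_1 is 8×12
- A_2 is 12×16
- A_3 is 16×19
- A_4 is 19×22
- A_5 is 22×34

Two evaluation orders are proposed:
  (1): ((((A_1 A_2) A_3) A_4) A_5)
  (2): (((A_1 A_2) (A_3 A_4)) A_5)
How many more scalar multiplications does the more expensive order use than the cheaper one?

Order (1) = ((((A_1 A_2) A_3) A_4) A_5): (A_1 A_2): 8×12 by 12×16 → 8×16, cost 8·12·16 = 1536; ((A_1 A_2) A_3): 8×16 by 16×19 → 8×19, cost 8·16·19 = 2432; cumulative 3968; (((A_1 A_2) A_3) A_4): 8×19 by 19×22 → 8×22, cost 8·19·22 = 3344; cumulative 7312; ((((A_1 A_2) A_3) A_4) A_5): 8×22 by 22×34 → 8×34, cost 8·22·34 = 5984; cumulative 13296. Total 13296.
Order (2) = (((A_1 A_2) (A_3 A_4)) A_5): (A_1 A_2): 8×12 by 12×16 → 8×16, cost 8·12·16 = 1536; (A_3 A_4): 16×19 by 19×22 → 16×22, cost 16·19·22 = 6688; ((A_1 A_2) (A_3 A_4)): 8×16 by 16×22 → 8×22, cost 8·16·22 = 2816; cumulative 11040; (((A_1 A_2) (A_3 A_4)) A_5): 8×22 by 22×34 → 8×34, cost 8·22·34 = 5984; cumulative 17024. Total 17024.
Difference: |13296 − 17024| = 3728.

3728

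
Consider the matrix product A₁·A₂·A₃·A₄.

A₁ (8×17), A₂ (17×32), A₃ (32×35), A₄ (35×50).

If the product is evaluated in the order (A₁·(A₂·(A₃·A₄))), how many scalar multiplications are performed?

(A₃·A₄): 32×35 by 35×50 → 32×50, cost 32·35·50 = 56000
(A₂·(A₃·A₄)): 17×32 by 32×50 → 17×50, cost 17·32·50 = 27200; cumulative 83200
(A₁·(A₂·(A₃·A₄))): 8×17 by 17×50 → 8×50, cost 8·17·50 = 6800; cumulative 90000
Total: 90000 scalar multiplications.

90000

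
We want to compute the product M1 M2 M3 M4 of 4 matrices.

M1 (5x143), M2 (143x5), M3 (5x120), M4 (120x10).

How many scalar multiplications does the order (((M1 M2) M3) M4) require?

(M1 M2): 5×143 by 143×5 → 5×5, cost 5·143·5 = 3575
((M1 M2) M3): 5×5 by 5×120 → 5×120, cost 5·5·120 = 3000; cumulative 6575
(((M1 M2) M3) M4): 5×120 by 120×10 → 5×10, cost 5·120·10 = 6000; cumulative 12575
Total: 12575 scalar multiplications.

12575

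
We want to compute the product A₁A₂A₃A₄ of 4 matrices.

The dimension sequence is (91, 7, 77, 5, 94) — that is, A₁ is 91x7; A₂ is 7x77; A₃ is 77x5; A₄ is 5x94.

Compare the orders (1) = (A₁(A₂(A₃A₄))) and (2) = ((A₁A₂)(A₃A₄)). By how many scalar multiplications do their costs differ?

597163

Order (1) = (A₁(A₂(A₃A₄))): (A₃A₄): 77×5 by 5×94 → 77×94, cost 77·5·94 = 36190; (A₂(A₃A₄)): 7×77 by 77×94 → 7×94, cost 7·77·94 = 50666; cumulative 86856; (A₁(A₂(A₃A₄))): 91×7 by 7×94 → 91×94, cost 91·7·94 = 59878; cumulative 146734. Total 146734.
Order (2) = ((A₁A₂)(A₃A₄)): (A₁A₂): 91×7 by 7×77 → 91×77, cost 91·7·77 = 49049; (A₃A₄): 77×5 by 5×94 → 77×94, cost 77·5·94 = 36190; ((A₁A₂)(A₃A₄)): 91×77 by 77×94 → 91×94, cost 91·77·94 = 658658; cumulative 743897. Total 743897.
Difference: |146734 − 743897| = 597163.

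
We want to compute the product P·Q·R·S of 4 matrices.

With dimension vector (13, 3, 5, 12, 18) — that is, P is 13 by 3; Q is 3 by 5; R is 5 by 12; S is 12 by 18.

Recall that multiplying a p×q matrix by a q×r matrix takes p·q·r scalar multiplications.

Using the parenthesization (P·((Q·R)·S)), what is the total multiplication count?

(Q·R): 3×5 by 5×12 → 3×12, cost 3·5·12 = 180
((Q·R)·S): 3×12 by 12×18 → 3×18, cost 3·12·18 = 648; cumulative 828
(P·((Q·R)·S)): 13×3 by 3×18 → 13×18, cost 13·3·18 = 702; cumulative 1530
Total: 1530 scalar multiplications.

1530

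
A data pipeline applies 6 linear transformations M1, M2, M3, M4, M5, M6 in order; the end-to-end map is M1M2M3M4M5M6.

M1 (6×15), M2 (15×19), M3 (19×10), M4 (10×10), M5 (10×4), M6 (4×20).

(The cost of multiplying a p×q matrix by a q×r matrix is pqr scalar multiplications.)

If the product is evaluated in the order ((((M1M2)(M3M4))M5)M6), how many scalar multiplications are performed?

5470

(M1M2): 6×15 by 15×19 → 6×19, cost 6·15·19 = 1710
(M3M4): 19×10 by 10×10 → 19×10, cost 19·10·10 = 1900
((M1M2)(M3M4)): 6×19 by 19×10 → 6×10, cost 6·19·10 = 1140; cumulative 4750
(((M1M2)(M3M4))M5): 6×10 by 10×4 → 6×4, cost 6·10·4 = 240; cumulative 4990
((((M1M2)(M3M4))M5)M6): 6×4 by 4×20 → 6×20, cost 6·4·20 = 480; cumulative 5470
Total: 5470 scalar multiplications.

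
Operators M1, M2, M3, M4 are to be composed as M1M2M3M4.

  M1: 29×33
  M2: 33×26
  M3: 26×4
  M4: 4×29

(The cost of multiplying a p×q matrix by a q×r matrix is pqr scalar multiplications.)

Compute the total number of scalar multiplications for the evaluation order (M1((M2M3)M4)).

(M2M3): 33×26 by 26×4 → 33×4, cost 33·26·4 = 3432
((M2M3)M4): 33×4 by 4×29 → 33×29, cost 33·4·29 = 3828; cumulative 7260
(M1((M2M3)M4)): 29×33 by 33×29 → 29×29, cost 29·33·29 = 27753; cumulative 35013
Total: 35013 scalar multiplications.

35013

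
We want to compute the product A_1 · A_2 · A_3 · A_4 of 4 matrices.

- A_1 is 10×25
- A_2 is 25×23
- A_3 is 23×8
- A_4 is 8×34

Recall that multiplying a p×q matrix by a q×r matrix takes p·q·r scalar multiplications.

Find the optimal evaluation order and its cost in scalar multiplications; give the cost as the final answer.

9320

Adjacent pairs: A_1A_2 = 10·25·23 = 5750; A_2A_3 = 25·23·8 = 4600; A_3A_4 = 23·8·34 = 6256.
Length 3: A_1..A_3: k=1: 0+4600+10·25·8=6600; k=2: 5750+0+10·23·8=7590 → min 6600 | A_2..A_4: k=2: 0+6256+25·23·34=25806; k=3: 4600+0+25·8·34=11400 → min 11400.
Length 4: A_1..A_4: k=1: 0+11400+10·25·34=19900; k=2: 5750+6256+10·23·34=19826; k=3: 6600+0+10·8·34=9320 → min 9320.
Optimal parenthesization: ((A_1 · (A_2 · A_3)) · A_4) with cost 9320.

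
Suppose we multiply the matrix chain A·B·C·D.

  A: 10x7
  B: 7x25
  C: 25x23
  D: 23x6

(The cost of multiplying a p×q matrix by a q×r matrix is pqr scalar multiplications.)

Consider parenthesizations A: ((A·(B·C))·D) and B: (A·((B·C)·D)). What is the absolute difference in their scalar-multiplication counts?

Order A = ((A·(B·C))·D): (B·C): 7×25 by 25×23 → 7×23, cost 7·25·23 = 4025; (A·(B·C)): 10×7 by 7×23 → 10×23, cost 10·7·23 = 1610; cumulative 5635; ((A·(B·C))·D): 10×23 by 23×6 → 10×6, cost 10·23·6 = 1380; cumulative 7015. Total 7015.
Order B = (A·((B·C)·D)): (B·C): 7×25 by 25×23 → 7×23, cost 7·25·23 = 4025; ((B·C)·D): 7×23 by 23×6 → 7×6, cost 7·23·6 = 966; cumulative 4991; (A·((B·C)·D)): 10×7 by 7×6 → 10×6, cost 10·7·6 = 420; cumulative 5411. Total 5411.
Difference: |7015 − 5411| = 1604.

1604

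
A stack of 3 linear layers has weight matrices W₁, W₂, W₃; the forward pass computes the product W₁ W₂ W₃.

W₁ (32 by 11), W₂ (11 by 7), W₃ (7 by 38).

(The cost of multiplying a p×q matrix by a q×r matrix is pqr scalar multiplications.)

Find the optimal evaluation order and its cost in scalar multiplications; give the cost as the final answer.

(W₁ (W₂ W₃)): cost 16302.
((W₁ W₂) W₃): cost 10976.
Optimal: ((W₁ W₂) W₃) with cost 10976.

10976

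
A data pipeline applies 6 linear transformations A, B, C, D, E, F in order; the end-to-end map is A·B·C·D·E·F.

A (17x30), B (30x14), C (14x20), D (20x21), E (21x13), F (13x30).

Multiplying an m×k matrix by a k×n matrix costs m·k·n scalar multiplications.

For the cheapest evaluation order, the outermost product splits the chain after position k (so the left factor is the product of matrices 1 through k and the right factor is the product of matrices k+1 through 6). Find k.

Adjacent pairs: AB = 17·30·14 = 7140; BC = 30·14·20 = 8400; CD = 14·20·21 = 5880; DE = 20·21·13 = 5460; EF = 21·13·30 = 8190.
Length 3: A..C: k=1: 0+8400+17·30·20=18600; k=2: 7140+0+17·14·20=11900 → min 11900 | B..D: k=2: 0+5880+30·14·21=14700; k=3: 8400+0+30·20·21=21000 → min 14700 | C..E: k=3: 0+5460+14·20·13=9100; k=4: 5880+0+14·21·13=9702 → min 9100 | D..F: k=4: 0+8190+20·21·30=20790; k=5: 5460+0+20·13·30=13260 → min 13260.
Length 4: A..D: k=1: 0+14700+17·30·21=25410; k=2: 7140+5880+17·14·21=18018; k=3: 11900+0+17·20·21=19040 → min 18018 | B..E: k=2: 0+9100+30·14·13=14560; k=3: 8400+5460+30·20·13=21660; k=4: 14700+0+30·21·13=22890 → min 14560 | C..F: k=3: 0+13260+14·20·30=21660; k=4: 5880+8190+14·21·30=22890; k=5: 9100+0+14·13·30=14560 → min 14560.
Length 5: A..E: k=1: 0+14560+17·30·13=21190; k=2: 7140+9100+17·14·13=19334; k=3: 11900+5460+17·20·13=21780; k=4: 18018+0+17·21·13=22659 → min 19334 | B..F: k=2: 0+14560+30·14·30=27160; k=3: 8400+13260+30·20·30=39660; k=4: 14700+8190+30·21·30=41790; k=5: 14560+0+30·13·30=26260 → min 26260.
Top-level splits: k=1: (A..A)·(B..F) → 0+26260+17·30·30 = 41560; k=2: (A..B)·(C..F) → 7140+14560+17·14·30 = 28840; k=3: (A..C)·(D..F) → 11900+13260+17·20·30 = 35360; k=4: (A..D)·(E..F) → 18018+8190+17·21·30 = 36918; k=5: (A..E)·(F..F) → 19334+0+17·13·30 = 25964.
Best split is after E, i.e. k = 5.

5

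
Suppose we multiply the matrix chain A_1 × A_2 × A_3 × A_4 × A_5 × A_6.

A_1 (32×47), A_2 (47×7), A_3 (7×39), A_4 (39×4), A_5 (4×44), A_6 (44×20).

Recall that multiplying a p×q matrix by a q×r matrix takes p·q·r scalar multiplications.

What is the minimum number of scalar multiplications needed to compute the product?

Adjacent pairs: A_1A_2 = 32·47·7 = 10528; A_2A_3 = 47·7·39 = 12831; A_3A_4 = 7·39·4 = 1092; A_4A_5 = 39·4·44 = 6864; A_5A_6 = 4·44·20 = 3520.
Length 3: A_1..A_3: k=1: 0+12831+32·47·39=71487; k=2: 10528+0+32·7·39=19264 → min 19264 | A_2..A_4: k=2: 0+1092+47·7·4=2408; k=3: 12831+0+47·39·4=20163 → min 2408 | A_3..A_5: k=3: 0+6864+7·39·44=18876; k=4: 1092+0+7·4·44=2324 → min 2324 | A_4..A_6: k=4: 0+3520+39·4·20=6640; k=5: 6864+0+39·44·20=41184 → min 6640.
Length 4: A_1..A_4: k=1: 0+2408+32·47·4=8424; k=2: 10528+1092+32·7·4=12516; k=3: 19264+0+32·39·4=24256 → min 8424 | A_2..A_5: k=2: 0+2324+47·7·44=16800; k=3: 12831+6864+47·39·44=100347; k=4: 2408+0+47·4·44=10680 → min 10680 | A_3..A_6: k=3: 0+6640+7·39·20=12100; k=4: 1092+3520+7·4·20=5172; k=5: 2324+0+7·44·20=8484 → min 5172.
Length 5: A_1..A_5: k=1: 0+10680+32·47·44=76856; k=2: 10528+2324+32·7·44=22708; k=3: 19264+6864+32·39·44=81040; k=4: 8424+0+32·4·44=14056 → min 14056 | A_2..A_6: k=2: 0+5172+47·7·20=11752; k=3: 12831+6640+47·39·20=56131; k=4: 2408+3520+47·4·20=9688; k=5: 10680+0+47·44·20=52040 → min 9688.
Length 6: A_1..A_6: k=1: 0+9688+32·47·20=39768; k=2: 10528+5172+32·7·20=20180; k=3: 19264+6640+32·39·20=50864; k=4: 8424+3520+32·4·20=14504; k=5: 14056+0+32·44·20=42216 → min 14504.
Optimal order: ((A_1 × (A_2 × (A_3 × A_4))) × (A_5 × A_6)) with cost 14504.

14504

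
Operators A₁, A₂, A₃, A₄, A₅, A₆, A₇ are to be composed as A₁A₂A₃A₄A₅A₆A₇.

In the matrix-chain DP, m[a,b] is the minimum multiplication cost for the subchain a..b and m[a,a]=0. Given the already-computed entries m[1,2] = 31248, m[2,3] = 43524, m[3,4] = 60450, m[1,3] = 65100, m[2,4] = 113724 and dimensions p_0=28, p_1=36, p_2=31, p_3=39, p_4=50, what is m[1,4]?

m[1,4] = min over k∈[1,3] of m[1,k]+m[k+1,4]+p_{0}·p_k·p_{4}.
k=1: 0 + 113724 + 28·36·50 = 164124; k=2: 31248 + 60450 + 28·31·50 = 135098; k=3: 65100 + 0 + 28·39·50 = 119700.
Minimum: 119700 at k=3.

119700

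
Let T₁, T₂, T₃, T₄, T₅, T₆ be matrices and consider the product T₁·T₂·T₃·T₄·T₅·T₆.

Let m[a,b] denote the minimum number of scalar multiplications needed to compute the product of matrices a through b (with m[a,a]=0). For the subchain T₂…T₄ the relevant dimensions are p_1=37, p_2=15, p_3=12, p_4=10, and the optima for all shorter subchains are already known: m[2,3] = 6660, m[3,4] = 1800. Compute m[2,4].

m[2,4] = min over k∈[2,3] of m[2,k]+m[k+1,4]+p_{1}·p_k·p_{4}.
k=2: 0 + 1800 + 37·15·10 = 7350; k=3: 6660 + 0 + 37·12·10 = 11100.
Minimum: 7350 at k=2.

7350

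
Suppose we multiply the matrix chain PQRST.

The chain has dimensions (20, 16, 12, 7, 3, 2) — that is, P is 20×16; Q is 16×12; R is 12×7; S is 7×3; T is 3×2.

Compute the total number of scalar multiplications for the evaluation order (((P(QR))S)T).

(QR): 16×12 by 12×7 → 16×7, cost 16·12·7 = 1344
(P(QR)): 20×16 by 16×7 → 20×7, cost 20·16·7 = 2240; cumulative 3584
((P(QR))S): 20×7 by 7×3 → 20×3, cost 20·7·3 = 420; cumulative 4004
(((P(QR))S)T): 20×3 by 3×2 → 20×2, cost 20·3·2 = 120; cumulative 4124
Total: 4124 scalar multiplications.

4124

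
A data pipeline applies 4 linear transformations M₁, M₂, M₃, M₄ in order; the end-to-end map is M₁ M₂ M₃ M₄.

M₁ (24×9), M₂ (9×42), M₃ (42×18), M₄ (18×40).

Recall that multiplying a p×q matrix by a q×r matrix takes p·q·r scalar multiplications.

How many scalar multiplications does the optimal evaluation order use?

Adjacent pairs: M₁M₂ = 24·9·42 = 9072; M₂M₃ = 9·42·18 = 6804; M₃M₄ = 42·18·40 = 30240.
Length 3: M₁..M₃: k=1: 0+6804+24·9·18=10692; k=2: 9072+0+24·42·18=27216 → min 10692 | M₂..M₄: k=2: 0+30240+9·42·40=45360; k=3: 6804+0+9·18·40=13284 → min 13284.
Length 4: M₁..M₄: k=1: 0+13284+24·9·40=21924; k=2: 9072+30240+24·42·40=79632; k=3: 10692+0+24·18·40=27972 → min 21924.
Optimal order: (M₁ ((M₂ M₃) M₄)) with cost 21924.

21924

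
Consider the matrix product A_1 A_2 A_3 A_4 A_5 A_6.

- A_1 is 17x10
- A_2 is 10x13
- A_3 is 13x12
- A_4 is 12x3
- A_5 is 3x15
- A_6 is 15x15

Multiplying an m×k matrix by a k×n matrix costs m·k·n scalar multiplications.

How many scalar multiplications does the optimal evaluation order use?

2808

Adjacent pairs: A_1A_2 = 17·10·13 = 2210; A_2A_3 = 10·13·12 = 1560; A_3A_4 = 13·12·3 = 468; A_4A_5 = 12·3·15 = 540; A_5A_6 = 3·15·15 = 675.
Length 3: A_1..A_3: k=1: 0+1560+17·10·12=3600; k=2: 2210+0+17·13·12=4862 → min 3600 | A_2..A_4: k=2: 0+468+10·13·3=858; k=3: 1560+0+10·12·3=1920 → min 858 | A_3..A_5: k=3: 0+540+13·12·15=2880; k=4: 468+0+13·3·15=1053 → min 1053 | A_4..A_6: k=4: 0+675+12·3·15=1215; k=5: 540+0+12·15·15=3240 → min 1215.
Length 4: A_1..A_4: k=1: 0+858+17·10·3=1368; k=2: 2210+468+17·13·3=3341; k=3: 3600+0+17·12·3=4212 → min 1368 | A_2..A_5: k=2: 0+1053+10·13·15=3003; k=3: 1560+540+10·12·15=3900; k=4: 858+0+10·3·15=1308 → min 1308 | A_3..A_6: k=3: 0+1215+13·12·15=3555; k=4: 468+675+13·3·15=1728; k=5: 1053+0+13·15·15=3978 → min 1728.
Length 5: A_1..A_5: k=1: 0+1308+17·10·15=3858; k=2: 2210+1053+17·13·15=6578; k=3: 3600+540+17·12·15=7200; k=4: 1368+0+17·3·15=2133 → min 2133 | A_2..A_6: k=2: 0+1728+10·13·15=3678; k=3: 1560+1215+10·12·15=4575; k=4: 858+675+10·3·15=1983; k=5: 1308+0+10·15·15=3558 → min 1983.
Length 6: A_1..A_6: k=1: 0+1983+17·10·15=4533; k=2: 2210+1728+17·13·15=7253; k=3: 3600+1215+17·12·15=7875; k=4: 1368+675+17·3·15=2808; k=5: 2133+0+17·15·15=5958 → min 2808.
Optimal order: ((A_1 (A_2 (A_3 A_4))) (A_5 A_6)) with cost 2808.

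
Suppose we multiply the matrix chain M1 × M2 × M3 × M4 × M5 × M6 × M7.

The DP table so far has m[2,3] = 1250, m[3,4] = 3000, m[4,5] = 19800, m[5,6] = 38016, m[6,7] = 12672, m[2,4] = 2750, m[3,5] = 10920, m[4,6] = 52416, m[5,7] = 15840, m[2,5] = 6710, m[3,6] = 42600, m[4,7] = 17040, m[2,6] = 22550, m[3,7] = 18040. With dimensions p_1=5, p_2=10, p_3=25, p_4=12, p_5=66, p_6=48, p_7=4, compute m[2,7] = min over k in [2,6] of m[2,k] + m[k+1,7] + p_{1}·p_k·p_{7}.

18240

m[2,7] = min over k∈[2,6] of m[2,k]+m[k+1,7]+p_{1}·p_k·p_{7}.
k=2: 0 + 18040 + 5·10·4 = 18240; k=3: 1250 + 17040 + 5·25·4 = 18790; k=4: 2750 + 15840 + 5·12·4 = 18830; k=5: 6710 + 12672 + 5·66·4 = 20702; k=6: 22550 + 0 + 5·48·4 = 23510.
Minimum: 18240 at k=2.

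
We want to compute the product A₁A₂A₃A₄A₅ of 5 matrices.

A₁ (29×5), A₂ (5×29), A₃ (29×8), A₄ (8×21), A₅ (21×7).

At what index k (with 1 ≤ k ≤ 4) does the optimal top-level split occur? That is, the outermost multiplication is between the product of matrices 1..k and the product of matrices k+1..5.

Adjacent pairs: A₁A₂ = 29·5·29 = 4205; A₂A₃ = 5·29·8 = 1160; A₃A₄ = 29·8·21 = 4872; A₄A₅ = 8·21·7 = 1176.
Length 3: A₁..A₃: k=1: 0+1160+29·5·8=2320; k=2: 4205+0+29·29·8=10933 → min 2320 | A₂..A₄: k=2: 0+4872+5·29·21=7917; k=3: 1160+0+5·8·21=2000 → min 2000 | A₃..A₅: k=3: 0+1176+29·8·7=2800; k=4: 4872+0+29·21·7=9135 → min 2800.
Length 4: A₁..A₄: k=1: 0+2000+29·5·21=5045; k=2: 4205+4872+29·29·21=26738; k=3: 2320+0+29·8·21=7192 → min 5045 | A₂..A₅: k=2: 0+2800+5·29·7=3815; k=3: 1160+1176+5·8·7=2616; k=4: 2000+0+5·21·7=2735 → min 2616.
Top-level splits: k=1: (A₁..A₁)·(A₂..A₅) → 0+2616+29·5·7 = 3631; k=2: (A₁..A₂)·(A₃..A₅) → 4205+2800+29·29·7 = 12892; k=3: (A₁..A₃)·(A₄..A₅) → 2320+1176+29·8·7 = 5120; k=4: (A₁..A₄)·(A₅..A₅) → 5045+0+29·21·7 = 9308.
Best split is after A₁, i.e. k = 1.

1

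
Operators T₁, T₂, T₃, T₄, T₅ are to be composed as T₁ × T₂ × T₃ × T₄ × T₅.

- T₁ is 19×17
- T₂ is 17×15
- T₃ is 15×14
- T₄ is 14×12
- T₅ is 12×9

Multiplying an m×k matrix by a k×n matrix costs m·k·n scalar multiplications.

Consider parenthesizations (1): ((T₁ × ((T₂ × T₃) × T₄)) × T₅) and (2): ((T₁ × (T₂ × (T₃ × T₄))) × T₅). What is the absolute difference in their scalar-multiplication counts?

846

Order (1) = ((T₁ × ((T₂ × T₃) × T₄)) × T₅): (T₂ × T₃): 17×15 by 15×14 → 17×14, cost 17·15·14 = 3570; ((T₂ × T₃) × T₄): 17×14 by 14×12 → 17×12, cost 17·14·12 = 2856; cumulative 6426; (T₁ × ((T₂ × T₃) × T₄)): 19×17 by 17×12 → 19×12, cost 19·17·12 = 3876; cumulative 10302; ((T₁ × ((T₂ × T₃) × T₄)) × T₅): 19×12 by 12×9 → 19×9, cost 19·12·9 = 2052; cumulative 12354. Total 12354.
Order (2) = ((T₁ × (T₂ × (T₃ × T₄))) × T₅): (T₃ × T₄): 15×14 by 14×12 → 15×12, cost 15·14·12 = 2520; (T₂ × (T₃ × T₄)): 17×15 by 15×12 → 17×12, cost 17·15·12 = 3060; cumulative 5580; (T₁ × (T₂ × (T₃ × T₄))): 19×17 by 17×12 → 19×12, cost 19·17·12 = 3876; cumulative 9456; ((T₁ × (T₂ × (T₃ × T₄))) × T₅): 19×12 by 12×9 → 19×9, cost 19·12·9 = 2052; cumulative 11508. Total 11508.
Difference: |12354 − 11508| = 846.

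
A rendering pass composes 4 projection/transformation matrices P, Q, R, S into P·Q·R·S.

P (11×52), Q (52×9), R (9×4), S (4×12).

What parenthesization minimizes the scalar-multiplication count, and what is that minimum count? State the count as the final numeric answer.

Adjacent pairs: PQ = 11·52·9 = 5148; QR = 52·9·4 = 1872; RS = 9·4·12 = 432.
Length 3: P..R: k=1: 0+1872+11·52·4=4160; k=2: 5148+0+11·9·4=5544 → min 4160 | Q..S: k=2: 0+432+52·9·12=6048; k=3: 1872+0+52·4·12=4368 → min 4368.
Length 4: P..S: k=1: 0+4368+11·52·12=11232; k=2: 5148+432+11·9·12=6768; k=3: 4160+0+11·4·12=4688 → min 4688.
Optimal parenthesization: ((P·(Q·R))·S) with cost 4688.

4688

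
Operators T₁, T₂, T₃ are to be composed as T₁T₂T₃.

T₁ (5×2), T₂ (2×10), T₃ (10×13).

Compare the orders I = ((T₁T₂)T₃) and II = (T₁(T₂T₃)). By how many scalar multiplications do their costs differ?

Order I = ((T₁T₂)T₃): (T₁T₂): 5×2 by 2×10 → 5×10, cost 5·2·10 = 100; ((T₁T₂)T₃): 5×10 by 10×13 → 5×13, cost 5·10·13 = 650; cumulative 750. Total 750.
Order II = (T₁(T₂T₃)): (T₂T₃): 2×10 by 10×13 → 2×13, cost 2·10·13 = 260; (T₁(T₂T₃)): 5×2 by 2×13 → 5×13, cost 5·2·13 = 130; cumulative 390. Total 390.
Difference: |750 − 390| = 360.

360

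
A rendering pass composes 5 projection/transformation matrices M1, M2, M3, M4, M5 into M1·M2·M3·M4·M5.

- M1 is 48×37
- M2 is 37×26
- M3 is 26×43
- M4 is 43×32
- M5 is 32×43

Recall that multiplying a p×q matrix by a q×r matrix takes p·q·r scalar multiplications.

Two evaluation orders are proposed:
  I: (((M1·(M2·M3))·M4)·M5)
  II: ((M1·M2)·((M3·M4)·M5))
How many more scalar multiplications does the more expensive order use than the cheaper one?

78438

Order I = (((M1·(M2·M3))·M4)·M5): (M2·M3): 37×26 by 26×43 → 37×43, cost 37·26·43 = 41366; (M1·(M2·M3)): 48×37 by 37×43 → 48×43, cost 48·37·43 = 76368; cumulative 117734; ((M1·(M2·M3))·M4): 48×43 by 43×32 → 48×32, cost 48·43·32 = 66048; cumulative 183782; (((M1·(M2·M3))·M4)·M5): 48×32 by 32×43 → 48×43, cost 48·32·43 = 66048; cumulative 249830. Total 249830.
Order II = ((M1·M2)·((M3·M4)·M5)): (M1·M2): 48×37 by 37×26 → 48×26, cost 48·37·26 = 46176; (M3·M4): 26×43 by 43×32 → 26×32, cost 26·43·32 = 35776; ((M3·M4)·M5): 26×32 by 32×43 → 26×43, cost 26·32·43 = 35776; cumulative 71552; ((M1·M2)·((M3·M4)·M5)): 48×26 by 26×43 → 48×43, cost 48·26·43 = 53664; cumulative 171392. Total 171392.
Difference: |249830 − 171392| = 78438.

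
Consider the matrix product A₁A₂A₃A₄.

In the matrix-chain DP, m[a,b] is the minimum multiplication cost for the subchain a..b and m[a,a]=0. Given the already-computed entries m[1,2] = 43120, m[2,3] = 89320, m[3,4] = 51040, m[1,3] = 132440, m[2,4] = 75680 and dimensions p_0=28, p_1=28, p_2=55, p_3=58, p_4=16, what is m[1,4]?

m[1,4] = min over k∈[1,3] of m[1,k]+m[k+1,4]+p_{0}·p_k·p_{4}.
k=1: 0 + 75680 + 28·28·16 = 88224; k=2: 43120 + 51040 + 28·55·16 = 118800; k=3: 132440 + 0 + 28·58·16 = 158424.
Minimum: 88224 at k=1.

88224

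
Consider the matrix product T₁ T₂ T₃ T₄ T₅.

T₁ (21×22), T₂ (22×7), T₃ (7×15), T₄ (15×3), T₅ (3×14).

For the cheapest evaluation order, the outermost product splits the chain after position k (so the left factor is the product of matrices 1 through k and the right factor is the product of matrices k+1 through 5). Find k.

4

Adjacent pairs: T₁T₂ = 21·22·7 = 3234; T₂T₃ = 22·7·15 = 2310; T₃T₄ = 7·15·3 = 315; T₄T₅ = 15·3·14 = 630.
Length 3: T₁..T₃: k=1: 0+2310+21·22·15=9240; k=2: 3234+0+21·7·15=5439 → min 5439 | T₂..T₄: k=2: 0+315+22·7·3=777; k=3: 2310+0+22·15·3=3300 → min 777 | T₃..T₅: k=3: 0+630+7·15·14=2100; k=4: 315+0+7·3·14=609 → min 609.
Length 4: T₁..T₄: k=1: 0+777+21·22·3=2163; k=2: 3234+315+21·7·3=3990; k=3: 5439+0+21·15·3=6384 → min 2163 | T₂..T₅: k=2: 0+609+22·7·14=2765; k=3: 2310+630+22·15·14=7560; k=4: 777+0+22·3·14=1701 → min 1701.
Top-level splits: k=1: (T₁..T₁)·(T₂..T₅) → 0+1701+21·22·14 = 8169; k=2: (T₁..T₂)·(T₃..T₅) → 3234+609+21·7·14 = 5901; k=3: (T₁..T₃)·(T₄..T₅) → 5439+630+21·15·14 = 10479; k=4: (T₁..T₄)·(T₅..T₅) → 2163+0+21·3·14 = 3045.
Best split is after T₄, i.e. k = 4.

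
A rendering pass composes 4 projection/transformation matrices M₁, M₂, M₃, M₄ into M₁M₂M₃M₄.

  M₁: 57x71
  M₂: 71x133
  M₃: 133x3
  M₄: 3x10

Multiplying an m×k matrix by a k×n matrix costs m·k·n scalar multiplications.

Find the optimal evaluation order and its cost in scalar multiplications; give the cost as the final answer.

Adjacent pairs: M₁M₂ = 57·71·133 = 538251; M₂M₃ = 71·133·3 = 28329; M₃M₄ = 133·3·10 = 3990.
Length 3: M₁..M₃: k=1: 0+28329+57·71·3=40470; k=2: 538251+0+57·133·3=560994 → min 40470 | M₂..M₄: k=2: 0+3990+71·133·10=98420; k=3: 28329+0+71·3·10=30459 → min 30459.
Length 4: M₁..M₄: k=1: 0+30459+57·71·10=70929; k=2: 538251+3990+57·133·10=618051; k=3: 40470+0+57·3·10=42180 → min 42180.
Optimal parenthesization: ((M₁(M₂M₃))M₄) with cost 42180.

42180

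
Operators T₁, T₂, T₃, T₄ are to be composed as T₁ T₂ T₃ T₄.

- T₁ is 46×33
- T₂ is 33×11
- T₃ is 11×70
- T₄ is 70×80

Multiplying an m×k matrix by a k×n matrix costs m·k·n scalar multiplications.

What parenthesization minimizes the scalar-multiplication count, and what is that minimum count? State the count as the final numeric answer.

Adjacent pairs: T₁T₂ = 46·33·11 = 16698; T₂T₃ = 33·11·70 = 25410; T₃T₄ = 11·70·80 = 61600.
Length 3: T₁..T₃: k=1: 0+25410+46·33·70=131670; k=2: 16698+0+46·11·70=52118 → min 52118 | T₂..T₄: k=2: 0+61600+33·11·80=90640; k=3: 25410+0+33·70·80=210210 → min 90640.
Length 4: T₁..T₄: k=1: 0+90640+46·33·80=212080; k=2: 16698+61600+46·11·80=118778; k=3: 52118+0+46·70·80=309718 → min 118778.
Optimal parenthesization: ((T₁ T₂) (T₃ T₄)) with cost 118778.

118778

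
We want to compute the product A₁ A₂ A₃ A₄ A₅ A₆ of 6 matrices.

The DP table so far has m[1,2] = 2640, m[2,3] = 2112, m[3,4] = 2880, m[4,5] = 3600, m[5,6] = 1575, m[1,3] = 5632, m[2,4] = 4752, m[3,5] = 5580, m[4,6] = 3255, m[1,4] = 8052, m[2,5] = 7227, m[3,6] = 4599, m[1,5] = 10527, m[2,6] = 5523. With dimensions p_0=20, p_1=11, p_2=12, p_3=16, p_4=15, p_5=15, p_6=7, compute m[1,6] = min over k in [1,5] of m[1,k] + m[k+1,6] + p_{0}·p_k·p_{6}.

m[1,6] = min over k∈[1,5] of m[1,k]+m[k+1,6]+p_{0}·p_k·p_{6}.
k=1: 0 + 5523 + 20·11·7 = 7063; k=2: 2640 + 4599 + 20·12·7 = 8919; k=3: 5632 + 3255 + 20·16·7 = 11127; k=4: 8052 + 1575 + 20·15·7 = 11727; k=5: 10527 + 0 + 20·15·7 = 12627.
Minimum: 7063 at k=1.

7063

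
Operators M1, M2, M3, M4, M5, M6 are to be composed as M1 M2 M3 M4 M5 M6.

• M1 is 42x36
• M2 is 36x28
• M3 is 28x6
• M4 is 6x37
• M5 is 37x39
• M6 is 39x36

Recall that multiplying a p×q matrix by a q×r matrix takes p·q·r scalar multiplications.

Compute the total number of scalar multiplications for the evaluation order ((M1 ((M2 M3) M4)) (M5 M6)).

177876

(M2 M3): 36×28 by 28×6 → 36×6, cost 36·28·6 = 6048
((M2 M3) M4): 36×6 by 6×37 → 36×37, cost 36·6·37 = 7992; cumulative 14040
(M1 ((M2 M3) M4)): 42×36 by 36×37 → 42×37, cost 42·36·37 = 55944; cumulative 69984
(M5 M6): 37×39 by 39×36 → 37×36, cost 37·39·36 = 51948
((M1 ((M2 M3) M4)) (M5 M6)): 42×37 by 37×36 → 42×36, cost 42·37·36 = 55944; cumulative 177876
Total: 177876 scalar multiplications.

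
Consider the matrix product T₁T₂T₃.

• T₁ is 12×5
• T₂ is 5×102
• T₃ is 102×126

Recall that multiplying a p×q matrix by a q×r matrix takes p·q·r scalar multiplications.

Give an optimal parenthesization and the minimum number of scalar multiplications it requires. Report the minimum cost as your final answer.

71820

(T₁(T₂T₃)): cost 71820.
((T₁T₂)T₃): cost 160344.
Optimal: (T₁(T₂T₃)) with cost 71820.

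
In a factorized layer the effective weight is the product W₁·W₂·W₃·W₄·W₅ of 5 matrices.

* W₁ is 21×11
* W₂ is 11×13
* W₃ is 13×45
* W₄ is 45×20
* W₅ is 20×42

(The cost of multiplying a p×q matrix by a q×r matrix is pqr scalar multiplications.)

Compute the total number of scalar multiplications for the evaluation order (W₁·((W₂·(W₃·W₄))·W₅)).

33502

(W₃·W₄): 13×45 by 45×20 → 13×20, cost 13·45·20 = 11700
(W₂·(W₃·W₄)): 11×13 by 13×20 → 11×20, cost 11·13·20 = 2860; cumulative 14560
((W₂·(W₃·W₄))·W₅): 11×20 by 20×42 → 11×42, cost 11·20·42 = 9240; cumulative 23800
(W₁·((W₂·(W₃·W₄))·W₅)): 21×11 by 11×42 → 21×42, cost 21·11·42 = 9702; cumulative 33502
Total: 33502 scalar multiplications.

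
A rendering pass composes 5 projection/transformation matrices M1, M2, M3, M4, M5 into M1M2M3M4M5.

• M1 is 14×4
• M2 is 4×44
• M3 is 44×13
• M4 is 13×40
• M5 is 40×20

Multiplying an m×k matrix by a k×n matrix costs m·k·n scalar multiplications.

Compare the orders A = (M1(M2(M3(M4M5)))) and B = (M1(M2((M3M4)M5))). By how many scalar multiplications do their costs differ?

36240

Order A = (M1(M2(M3(M4M5)))): (M4M5): 13×40 by 40×20 → 13×20, cost 13·40·20 = 10400; (M3(M4M5)): 44×13 by 13×20 → 44×20, cost 44·13·20 = 11440; cumulative 21840; (M2(M3(M4M5))): 4×44 by 44×20 → 4×20, cost 4·44·20 = 3520; cumulative 25360; (M1(M2(M3(M4M5)))): 14×4 by 4×20 → 14×20, cost 14·4·20 = 1120; cumulative 26480. Total 26480.
Order B = (M1(M2((M3M4)M5))): (M3M4): 44×13 by 13×40 → 44×40, cost 44·13·40 = 22880; ((M3M4)M5): 44×40 by 40×20 → 44×20, cost 44·40·20 = 35200; cumulative 58080; (M2((M3M4)M5)): 4×44 by 44×20 → 4×20, cost 4·44·20 = 3520; cumulative 61600; (M1(M2((M3M4)M5))): 14×4 by 4×20 → 14×20, cost 14·4·20 = 1120; cumulative 62720. Total 62720.
Difference: |26480 − 62720| = 36240.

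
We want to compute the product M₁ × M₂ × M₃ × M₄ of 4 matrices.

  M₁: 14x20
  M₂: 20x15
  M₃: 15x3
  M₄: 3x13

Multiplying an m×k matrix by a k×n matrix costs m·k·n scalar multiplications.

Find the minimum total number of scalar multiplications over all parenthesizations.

Adjacent pairs: M₁M₂ = 14·20·15 = 4200; M₂M₃ = 20·15·3 = 900; M₃M₄ = 15·3·13 = 585.
Length 3: M₁..M₃: k=1: 0+900+14·20·3=1740; k=2: 4200+0+14·15·3=4830 → min 1740 | M₂..M₄: k=2: 0+585+20·15·13=4485; k=3: 900+0+20·3·13=1680 → min 1680.
Length 4: M₁..M₄: k=1: 0+1680+14·20·13=5320; k=2: 4200+585+14·15·13=7515; k=3: 1740+0+14·3·13=2286 → min 2286.
Optimal order: ((M₁ × (M₂ × M₃)) × M₄) with cost 2286.

2286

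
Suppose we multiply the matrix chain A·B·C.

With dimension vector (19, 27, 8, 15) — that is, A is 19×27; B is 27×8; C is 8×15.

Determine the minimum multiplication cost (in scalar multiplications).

6384

Order (A·(B·C)): (B·C): 27×8 by 8×15 → 27×15, cost 27·8·15 = 3240; (A·(B·C)): 19×27 by 27×15 → 19×15, cost 19·27·15 = 7695; cumulative 10935. Total 10935.
Order ((A·B)·C): (A·B): 19×27 by 27×8 → 19×8, cost 19·27·8 = 4104; ((A·B)·C): 19×8 by 8×15 → 19×15, cost 19·8·15 = 2280; cumulative 6384. Total 6384.
Minimum: 6384.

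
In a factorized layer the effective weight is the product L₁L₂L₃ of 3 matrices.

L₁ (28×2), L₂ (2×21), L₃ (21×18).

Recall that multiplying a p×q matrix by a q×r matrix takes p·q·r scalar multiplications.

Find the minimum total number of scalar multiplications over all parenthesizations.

1764

Order (L₁(L₂L₃)): (L₂L₃): 2×21 by 21×18 → 2×18, cost 2·21·18 = 756; (L₁(L₂L₃)): 28×2 by 2×18 → 28×18, cost 28·2·18 = 1008; cumulative 1764. Total 1764.
Order ((L₁L₂)L₃): (L₁L₂): 28×2 by 2×21 → 28×21, cost 28·2·21 = 1176; ((L₁L₂)L₃): 28×21 by 21×18 → 28×18, cost 28·21·18 = 10584; cumulative 11760. Total 11760.
Minimum: 1764.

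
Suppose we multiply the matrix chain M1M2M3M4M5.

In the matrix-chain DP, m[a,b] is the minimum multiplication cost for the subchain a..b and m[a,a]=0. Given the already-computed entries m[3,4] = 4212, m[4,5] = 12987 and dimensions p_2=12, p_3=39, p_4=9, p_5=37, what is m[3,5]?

m[3,5] = min over k∈[3,4] of m[3,k]+m[k+1,5]+p_{2}·p_k·p_{5}.
k=3: 0 + 12987 + 12·39·37 = 30303; k=4: 4212 + 0 + 12·9·37 = 8208.
Minimum: 8208 at k=4.

8208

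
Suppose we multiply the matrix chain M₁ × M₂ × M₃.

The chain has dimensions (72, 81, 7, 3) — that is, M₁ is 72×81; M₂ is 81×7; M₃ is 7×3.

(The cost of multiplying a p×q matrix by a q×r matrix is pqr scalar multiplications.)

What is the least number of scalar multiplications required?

19197

Order (M₁ × (M₂ × M₃)): (M₂ × M₃): 81×7 by 7×3 → 81×3, cost 81·7·3 = 1701; (M₁ × (M₂ × M₃)): 72×81 by 81×3 → 72×3, cost 72·81·3 = 17496; cumulative 19197. Total 19197.
Order ((M₁ × M₂) × M₃): (M₁ × M₂): 72×81 by 81×7 → 72×7, cost 72·81·7 = 40824; ((M₁ × M₂) × M₃): 72×7 by 7×3 → 72×3, cost 72·7·3 = 1512; cumulative 42336. Total 42336.
Minimum: 19197.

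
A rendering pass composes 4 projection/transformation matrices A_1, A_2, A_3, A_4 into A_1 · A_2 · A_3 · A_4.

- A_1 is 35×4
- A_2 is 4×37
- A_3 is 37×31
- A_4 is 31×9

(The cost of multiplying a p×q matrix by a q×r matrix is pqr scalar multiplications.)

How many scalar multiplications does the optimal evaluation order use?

6964

Adjacent pairs: A_1A_2 = 35·4·37 = 5180; A_2A_3 = 4·37·31 = 4588; A_3A_4 = 37·31·9 = 10323.
Length 3: A_1..A_3: k=1: 0+4588+35·4·31=8928; k=2: 5180+0+35·37·31=45325 → min 8928 | A_2..A_4: k=2: 0+10323+4·37·9=11655; k=3: 4588+0+4·31·9=5704 → min 5704.
Length 4: A_1..A_4: k=1: 0+5704+35·4·9=6964; k=2: 5180+10323+35·37·9=27158; k=3: 8928+0+35·31·9=18693 → min 6964.
Optimal order: (A_1 · ((A_2 · A_3) · A_4)) with cost 6964.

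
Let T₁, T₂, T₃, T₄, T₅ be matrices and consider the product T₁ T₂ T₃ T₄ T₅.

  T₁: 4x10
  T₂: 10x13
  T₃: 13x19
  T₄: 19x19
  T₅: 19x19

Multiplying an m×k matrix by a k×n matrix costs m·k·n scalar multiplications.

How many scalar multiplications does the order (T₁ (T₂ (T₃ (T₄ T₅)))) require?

(T₄ T₅): 19×19 by 19×19 → 19×19, cost 19·19·19 = 6859
(T₃ (T₄ T₅)): 13×19 by 19×19 → 13×19, cost 13·19·19 = 4693; cumulative 11552
(T₂ (T₃ (T₄ T₅))): 10×13 by 13×19 → 10×19, cost 10·13·19 = 2470; cumulative 14022
(T₁ (T₂ (T₃ (T₄ T₅)))): 4×10 by 10×19 → 4×19, cost 4·10·19 = 760; cumulative 14782
Total: 14782 scalar multiplications.

14782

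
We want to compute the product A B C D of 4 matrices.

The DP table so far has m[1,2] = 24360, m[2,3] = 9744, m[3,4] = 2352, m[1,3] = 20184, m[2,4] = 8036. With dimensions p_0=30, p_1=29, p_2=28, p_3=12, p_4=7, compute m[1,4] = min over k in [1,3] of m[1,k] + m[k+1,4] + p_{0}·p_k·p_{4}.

14126

m[1,4] = min over k∈[1,3] of m[1,k]+m[k+1,4]+p_{0}·p_k·p_{4}.
k=1: 0 + 8036 + 30·29·7 = 14126; k=2: 24360 + 2352 + 30·28·7 = 32592; k=3: 20184 + 0 + 30·12·7 = 22704.
Minimum: 14126 at k=1.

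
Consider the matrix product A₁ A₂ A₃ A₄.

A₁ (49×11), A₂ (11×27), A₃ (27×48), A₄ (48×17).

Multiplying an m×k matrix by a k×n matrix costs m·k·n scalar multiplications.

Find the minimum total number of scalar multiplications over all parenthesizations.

Adjacent pairs: A₁A₂ = 49·11·27 = 14553; A₂A₃ = 11·27·48 = 14256; A₃A₄ = 27·48·17 = 22032.
Length 3: A₁..A₃: k=1: 0+14256+49·11·48=40128; k=2: 14553+0+49·27·48=78057 → min 40128 | A₂..A₄: k=2: 0+22032+11·27·17=27081; k=3: 14256+0+11·48·17=23232 → min 23232.
Length 4: A₁..A₄: k=1: 0+23232+49·11·17=32395; k=2: 14553+22032+49·27·17=59076; k=3: 40128+0+49·48·17=80112 → min 32395.
Optimal order: (A₁ ((A₂ A₃) A₄)) with cost 32395.

32395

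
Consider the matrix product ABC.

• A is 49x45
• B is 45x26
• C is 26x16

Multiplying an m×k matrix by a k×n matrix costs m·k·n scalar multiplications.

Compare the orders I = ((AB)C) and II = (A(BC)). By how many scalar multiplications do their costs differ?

Order I = ((AB)C): (AB): 49×45 by 45×26 → 49×26, cost 49·45·26 = 57330; ((AB)C): 49×26 by 26×16 → 49×16, cost 49·26·16 = 20384; cumulative 77714. Total 77714.
Order II = (A(BC)): (BC): 45×26 by 26×16 → 45×16, cost 45·26·16 = 18720; (A(BC)): 49×45 by 45×16 → 49×16, cost 49·45·16 = 35280; cumulative 54000. Total 54000.
Difference: |77714 − 54000| = 23714.

23714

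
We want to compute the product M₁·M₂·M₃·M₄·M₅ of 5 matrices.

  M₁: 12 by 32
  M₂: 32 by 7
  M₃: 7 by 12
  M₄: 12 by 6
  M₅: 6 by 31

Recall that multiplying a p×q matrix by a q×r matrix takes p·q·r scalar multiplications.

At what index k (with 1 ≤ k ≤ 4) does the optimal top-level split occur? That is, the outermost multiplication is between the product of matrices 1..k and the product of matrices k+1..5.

Adjacent pairs: M₁M₂ = 12·32·7 = 2688; M₂M₃ = 32·7·12 = 2688; M₃M₄ = 7·12·6 = 504; M₄M₅ = 12·6·31 = 2232.
Length 3: M₁..M₃: k=1: 0+2688+12·32·12=7296; k=2: 2688+0+12·7·12=3696 → min 3696 | M₂..M₄: k=2: 0+504+32·7·6=1848; k=3: 2688+0+32·12·6=4992 → min 1848 | M₃..M₅: k=3: 0+2232+7·12·31=4836; k=4: 504+0+7·6·31=1806 → min 1806.
Length 4: M₁..M₄: k=1: 0+1848+12·32·6=4152; k=2: 2688+504+12·7·6=3696; k=3: 3696+0+12·12·6=4560 → min 3696 | M₂..M₅: k=2: 0+1806+32·7·31=8750; k=3: 2688+2232+32·12·31=16824; k=4: 1848+0+32·6·31=7800 → min 7800.
Top-level splits: k=1: (M₁..M₁)·(M₂..M₅) → 0+7800+12·32·31 = 19704; k=2: (M₁..M₂)·(M₃..M₅) → 2688+1806+12·7·31 = 7098; k=3: (M₁..M₃)·(M₄..M₅) → 3696+2232+12·12·31 = 10392; k=4: (M₁..M₄)·(M₅..M₅) → 3696+0+12·6·31 = 5928.
Best split is after M₄, i.e. k = 4.

4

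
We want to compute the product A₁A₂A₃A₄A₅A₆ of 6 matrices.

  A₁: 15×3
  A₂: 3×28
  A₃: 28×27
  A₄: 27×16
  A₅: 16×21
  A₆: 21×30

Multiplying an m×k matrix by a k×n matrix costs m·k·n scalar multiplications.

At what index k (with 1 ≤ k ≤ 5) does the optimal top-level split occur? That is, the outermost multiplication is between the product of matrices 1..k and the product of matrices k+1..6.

Adjacent pairs: A₁A₂ = 15·3·28 = 1260; A₂A₃ = 3·28·27 = 2268; A₃A₄ = 28·27·16 = 12096; A₄A₅ = 27·16·21 = 9072; A₅A₆ = 16·21·30 = 10080.
Length 3: A₁..A₃: k=1: 0+2268+15·3·27=3483; k=2: 1260+0+15·28·27=12600 → min 3483 | A₂..A₄: k=2: 0+12096+3·28·16=13440; k=3: 2268+0+3·27·16=3564 → min 3564 | A₃..A₅: k=3: 0+9072+28·27·21=24948; k=4: 12096+0+28·16·21=21504 → min 21504 | A₄..A₆: k=4: 0+10080+27·16·30=23040; k=5: 9072+0+27·21·30=26082 → min 23040.
Length 4: A₁..A₄: k=1: 0+3564+15·3·16=4284; k=2: 1260+12096+15·28·16=20076; k=3: 3483+0+15·27·16=9963 → min 4284 | A₂..A₅: k=2: 0+21504+3·28·21=23268; k=3: 2268+9072+3·27·21=13041; k=4: 3564+0+3·16·21=4572 → min 4572 | A₃..A₆: k=3: 0+23040+28·27·30=45720; k=4: 12096+10080+28·16·30=35616; k=5: 21504+0+28·21·30=39144 → min 35616.
Length 5: A₁..A₅: k=1: 0+4572+15·3·21=5517; k=2: 1260+21504+15·28·21=31584; k=3: 3483+9072+15·27·21=21060; k=4: 4284+0+15·16·21=9324 → min 5517 | A₂..A₆: k=2: 0+35616+3·28·30=38136; k=3: 2268+23040+3·27·30=27738; k=4: 3564+10080+3·16·30=15084; k=5: 4572+0+3·21·30=6462 → min 6462.
Top-level splits: k=1: (A₁..A₁)·(A₂..A₆) → 0+6462+15·3·30 = 7812; k=2: (A₁..A₂)·(A₃..A₆) → 1260+35616+15·28·30 = 49476; k=3: (A₁..A₃)·(A₄..A₆) → 3483+23040+15·27·30 = 38673; k=4: (A₁..A₄)·(A₅..A₆) → 4284+10080+15·16·30 = 21564; k=5: (A₁..A₅)·(A₆..A₆) → 5517+0+15·21·30 = 14967.
Best split is after A₁, i.e. k = 1.

1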